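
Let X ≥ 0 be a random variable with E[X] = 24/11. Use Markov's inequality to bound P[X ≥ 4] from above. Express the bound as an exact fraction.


μ = E[X] = 24/11, a = 4.
Markov: P[X ≥ 4] ≤ μ/a = (24/11)/4 = 6/11.
Numerically: ≈ 0.5455.
(Since a = 4 > μ = 2.1818, the bound 6/11 is < 1 and informative.)

P[X ≥ 4] ≤ 6/11 ≈ 0.5455.


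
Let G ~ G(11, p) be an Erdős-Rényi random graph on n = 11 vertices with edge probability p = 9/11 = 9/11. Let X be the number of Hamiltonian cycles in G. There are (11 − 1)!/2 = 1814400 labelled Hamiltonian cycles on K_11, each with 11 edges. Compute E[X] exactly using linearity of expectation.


K_11 has (11 − 1)!/2 = 1814400 labelled Hamiltonian cycles.
For each such Hamiltonian cycle H, let X_H = 1 if all 11 edges of H are present in G. Then P[X_H = 1] = p^{11} = (9/11)^{11} = 31381059609/285311670611.
Summing the indicators: E[X] = Σ_H E[X_H] = 1814400 · p^{11} = 1814400 · 31381059609/285311670611 = 56937794554569600/285311670611.
Numerically: E[X] ≈ 199563.

E[X] = 1814400 · (9/11)^{11} = 56937794554569600/285311670611 ≈ 199563.


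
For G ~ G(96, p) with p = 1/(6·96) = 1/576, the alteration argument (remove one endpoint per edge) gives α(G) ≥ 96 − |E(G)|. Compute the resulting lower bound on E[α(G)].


E[|E(G)|] = C(96, 2)·p = 4560 · (1/576) = 95/12.
E[α(G)] ≥ n − E[|E(G)|] = 96 − 95/12 = 1057/12.
Numerically: ≈ 88.0833.
(This is only a lower bound; the true E[α(G)] may be larger.)

E[α(G)] ≥ 1057/12 ≈ 88.0833.


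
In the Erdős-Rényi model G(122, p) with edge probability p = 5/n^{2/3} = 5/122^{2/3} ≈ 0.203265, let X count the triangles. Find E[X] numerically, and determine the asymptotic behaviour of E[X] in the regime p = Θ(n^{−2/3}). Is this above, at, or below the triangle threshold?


Number of potential triangles: C(122, 3) = 295240.
Each occurs with probability p³ ≈ (0.203265)³ ≈ 8.39828003e-03.
By linearity: E[X] = C(122, 3)·p³ ≈ 295240 · 8.39828003e-03 ≈ 2479.508197.
Since α = 2/3 < 1, p = c/n^{2/3} ≫ 1/n is above the triangle threshold p ~ 1/n. Asymptotically E[X] ~ (c³/6)·n^{3(1−α)} = (5³/6)·n^{1} → ∞; triangles are abundant w.h.p.

E[X] ≈ 2479.508197; in regime p = Θ(1/n^{2/3}) E[X] diverges (above the triangle threshold p ~ 1/n).


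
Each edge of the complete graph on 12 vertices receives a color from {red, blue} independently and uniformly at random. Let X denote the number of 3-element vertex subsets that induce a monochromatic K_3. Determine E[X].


Let X = Σ_S X_S over the C(12, 3) = 220 subsets S of size 3, where X_S = 1 if the K_3 on S is monochromatic.
For a fixed S, the K_3 on S has C(3, 2) = 3 edges. P[all 3 edges red] = (1/2)^3, and likewise for blue, so P[monochromatic] = 2·(1/2)^3 = 2^{1 − 3} = 1/4.
By linearity of expectation: E[X] = C(12, 3) · 2^{1 − 3} = 220 · 1/4 = 55.
Numerically: E[X] ≈ 55.000.

E[X] = C(12,3)·2^(1−C(3,2)) = 55 ≈ 55.000.


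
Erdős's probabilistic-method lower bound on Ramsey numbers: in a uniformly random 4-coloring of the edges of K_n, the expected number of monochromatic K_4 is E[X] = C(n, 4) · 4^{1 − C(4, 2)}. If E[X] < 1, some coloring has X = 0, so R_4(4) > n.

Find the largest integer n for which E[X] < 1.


We need C(n, 4) · 4^{1 − 6} < 1, i.e. C(n, 4) < 4^{6 − 1} = 1024.
Check values of n near the boundary:
  n = 12: C(12, 4) = 495; 495 < 1024? YES
  n = 13: C(13, 4) = 715; 715 < 1024? YES
  n = 14: C(14, 4) = 1001; 1001 < 1024? YES
  n = 15: C(15, 4) = 1365; 1365 < 1024? NO
  n = 16: C(16, 4) = 1820; 1820 < 1024? NO
The largest n with C(n, 4) < 1024 is n = 14 (where E[X] = 1001/1024 ≈ 0.9775). Hence R_4(4) > 14, i.e. R_4(4) ≥ 15.

Largest n = 14; hence R_4(4) > 14.


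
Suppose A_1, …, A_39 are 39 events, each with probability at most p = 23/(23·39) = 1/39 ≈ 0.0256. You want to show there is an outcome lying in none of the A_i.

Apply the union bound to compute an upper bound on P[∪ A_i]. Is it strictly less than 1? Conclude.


Union bound: P[∪_{i=1}^{39} A_i] ≤ Σ_i P[A_i] ≤ 39·p = 39·(1/39) = 1.
Numerically: 1 ≈ 1.0000.
Is 1 < 1? NO.
Since the bound 1 is ≥ 1, the union bound is uninformative here; it does NOT by itself certify existence.

39·p = 1 ≈ 1.0000; existence NOT certified by the union bound.


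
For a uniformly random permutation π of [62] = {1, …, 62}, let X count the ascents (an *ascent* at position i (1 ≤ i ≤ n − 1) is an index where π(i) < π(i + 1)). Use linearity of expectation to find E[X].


Write X = Σ X_I over i = 1, …, 61, with X_I the indicator of one ascent.
There are 61 indicators.
For each fixed i, the pair (π(i), π(i+1)) is a uniformly random ordered pair of distinct values from {1, …, 62}; by symmetry P[π(i) < π(i+1)] = 1/2.
By linearity: E[X] = 61 · (1/2) = (62 − 1) · (1/2) = 61/2 ≈ 30.5000.

E[X] = 61/2 = 30.5000.


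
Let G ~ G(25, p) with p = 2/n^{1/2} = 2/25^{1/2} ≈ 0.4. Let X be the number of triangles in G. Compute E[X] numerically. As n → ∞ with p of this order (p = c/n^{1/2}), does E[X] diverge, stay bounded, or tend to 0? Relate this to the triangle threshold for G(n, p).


Number of potential triangles: C(25, 3) = 2300.
Each occurs with probability p³ ≈ (0.4)³ ≈ 6.4000000e-02.
By linearity: E[X] = C(25, 3)·p³ ≈ 2300 · 6.4000000e-02 ≈ 147.20000.
Since α = 1/2 < 1, p = c/n^{1/2} ≫ 1/n is above the triangle threshold p ~ 1/n. Asymptotically E[X] ~ (c³/6)·n^{3(1−α)} = (2³/6)·n^{1.5} → ∞; triangles are abundant w.h.p.

E[X] ≈ 147.20000; in regime p = Θ(1/n^{1/2}) E[X] diverges (above the triangle threshold p ~ 1/n).


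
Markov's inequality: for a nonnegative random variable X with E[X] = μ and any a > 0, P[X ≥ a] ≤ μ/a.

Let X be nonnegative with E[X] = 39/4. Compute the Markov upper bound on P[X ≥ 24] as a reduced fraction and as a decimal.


μ = E[X] = 39/4, a = 24.
Markov: P[X ≥ 24] ≤ μ/a = (39/4)/24 = 13/32.
Numerically: ≈ 0.406250.
(Since a = 24 > μ = 9.750000, the bound 13/32 is < 1 and informative.)

P[X ≥ 24] ≤ 13/32 ≈ 0.406250.


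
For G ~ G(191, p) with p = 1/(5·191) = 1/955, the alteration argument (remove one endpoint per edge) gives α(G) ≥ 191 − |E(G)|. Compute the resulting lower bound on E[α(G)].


E[|E(G)|] = C(191, 2)·p = 18145 · (1/955) = 19.
E[α(G)] ≥ n − E[|E(G)|] = 191 − 19 = 172.
Numerically: ≈ 172.000000.
(This is only a lower bound; the true E[α(G)] may be larger.)

E[α(G)] ≥ 172 ≈ 172.000000.


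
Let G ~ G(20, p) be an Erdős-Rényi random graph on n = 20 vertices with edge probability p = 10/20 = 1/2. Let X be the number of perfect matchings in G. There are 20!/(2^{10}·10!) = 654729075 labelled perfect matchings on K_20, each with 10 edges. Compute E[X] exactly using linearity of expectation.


K_20 has 20!/(2^{10}·10!) = 654729075 labelled perfect matchings.
For each such perfect matching H, let X_H = 1 if all 10 edges of H are present in G. Then P[X_H = 1] = p^{10} = (1/2)^{10} = 1/1024.
By linearity of expectation: E[X] = Σ_H E[X_H] = 654729075 · p^{10} = 654729075 · 1/1024 = 654729075/1024.
Numerically: E[X] ≈ 6.394e+05.

E[X] = 654729075 · (1/2)^{10} = 654729075/1024 ≈ 6.394e+05.


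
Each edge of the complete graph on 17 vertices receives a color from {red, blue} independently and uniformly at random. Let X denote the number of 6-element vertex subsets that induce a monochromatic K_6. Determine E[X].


Let X = Σ_S X_S over the C(17, 6) = 12376 subsets S of size 6, where X_S = 1 if the K_6 on S is monochromatic.
For a fixed S, the K_6 on S has C(6, 2) = 15 edges. P[all 15 edges red] = (1/2)^15, and likewise for blue, so P[monochromatic] = 2·(1/2)^15 = 2^{1 − 15} = 1/16384.
Summing: E[X] = C(17, 6) · 2^{1 − 15} = 12376 · 1/16384 = 1547/2048.
Numerically: E[X] ≈ 0.755371.

E[X] = C(17,6)·2^(1−C(6,2)) = 1547/2048 ≈ 0.755371.


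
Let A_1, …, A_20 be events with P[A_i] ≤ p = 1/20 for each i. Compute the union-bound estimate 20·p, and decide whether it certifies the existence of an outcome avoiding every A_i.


Union bound: P[∪_{i=1}^{20} A_i] ≤ Σ_i P[A_i] ≤ 20·p = 20·(1/20) = 1.
Numerically: 1 ≈ 1.000.
Is 1 < 1? NO.
Since the bound 1 is ≥ 1, the union bound is uninformative here; it does NOT by itself certify existence.

20·p = 1 ≈ 1.000; existence NOT certified by the union bound.


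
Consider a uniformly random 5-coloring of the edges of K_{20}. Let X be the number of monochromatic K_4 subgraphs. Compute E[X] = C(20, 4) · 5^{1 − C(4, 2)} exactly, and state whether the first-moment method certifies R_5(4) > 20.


E[X] = C(20, 4) · 5^{1 − 6} = 4845 · 5^{−5} = 4845/3125.
As a reduced fraction: E[X] = 969/625 ≈ 1.550400.
Is E[X] < 1? NO.
Since E[X] ≥ 1, the first-moment bound is inconclusive at n = 20; it does NOT by itself certify R_5(4) > 20.

E[X] = 969/625 ≈ 1.550400; E[X] ≥ 1; first-moment method inconclusive here.


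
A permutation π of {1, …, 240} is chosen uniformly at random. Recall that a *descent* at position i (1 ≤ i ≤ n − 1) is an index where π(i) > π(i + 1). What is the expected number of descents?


Write X = Σ X_I over i = 1, …, 239, with X_I the indicator of one descent.
There are 239 indicators.
For each fixed i, the pair (π(i), π(i+1)) is a uniformly random ordered pair of distinct values from {1, …, 240}; by symmetry P[π(i) > π(i+1)] = 1/2.
By linearity: E[X] = 239 · (1/2) = (240 − 1) · (1/2) = 239/2 ≈ 119.50000.

E[X] = 239/2 = 119.50000.


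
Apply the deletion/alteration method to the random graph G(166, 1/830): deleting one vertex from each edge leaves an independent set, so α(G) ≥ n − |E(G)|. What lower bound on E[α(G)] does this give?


E[|E(G)|] = C(166, 2)·p = 13695 · (1/830) = 33/2.
E[α(G)] ≥ n − E[|E(G)|] = 166 − 33/2 = 299/2.
Numerically: ≈ 149.50000.
(This is only a lower bound; the true E[α(G)] may be larger.)

E[α(G)] ≥ 299/2 ≈ 149.50000.


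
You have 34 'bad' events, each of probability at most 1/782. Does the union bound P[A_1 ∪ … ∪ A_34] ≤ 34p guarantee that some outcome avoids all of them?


Union bound: P[∪_{i=1}^{34} A_i] ≤ Σ_i P[A_i] ≤ 34·p = 34·(1/782) = 1/23.
Numerically: 1/23 ≈ 0.04348.
Is 1/23 < 1? YES.
Since P[∪ A_i] ≤ 1/23 < 1, the complement has P[∩ A_i^c] ≥ 1 − 1/23 = 22/23 > 0, so some outcome avoids every A_i.

34·p = 1/23 ≈ 0.04348; existence CERTIFIED by the union bound.


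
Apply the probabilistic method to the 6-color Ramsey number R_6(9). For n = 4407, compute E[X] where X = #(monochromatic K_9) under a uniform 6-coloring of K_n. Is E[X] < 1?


E[X] = C(4407, 9) · 6^{1 − 36} = 1713856532599459170657070050 · 6^{−35} = 1713856532599459170657070050/1719070799748422591028658176.
As a reduced fraction: E[X] = 285642755433243195109511675/286511799958070431838109696 ≈ 0.997.
Is E[X] < 1? YES.
Since E[X] < 1, there exists a 6-coloring of K_{4407} with no monochromatic K_9; hence R_6(9) > 4407.

E[X] = 285642755433243195109511675/286511799958070431838109696 ≈ 0.997; E[X] < 1, so R_6(9) > 4407.


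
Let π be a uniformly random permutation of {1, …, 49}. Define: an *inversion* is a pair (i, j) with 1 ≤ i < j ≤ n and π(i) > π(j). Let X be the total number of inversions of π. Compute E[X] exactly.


Write X = Σ X_I over the C(49, 2) = 1176 pairs i < j, with X_I the indicator of one inversion.
There are 1176 indicators.
For each fixed pair i < j, the values π(i) and π(j) are two distinct elements of {1, …, 49} in uniformly random order; by symmetry P[π(i) > π(j)] = 1/2.
By linearity: E[X] = 1176 · (1/2) = C(49, 2) · (1/2) = 1176/2 = 588 ≈ 588.000000.

E[X] = 588 = 588.000000.


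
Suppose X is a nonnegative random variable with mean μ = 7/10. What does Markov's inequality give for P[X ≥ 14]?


μ = E[X] = 7/10, a = 14.
Markov: P[X ≥ 14] ≤ μ/a = (7/10)/14 = 1/20.
Numerically: ≈ 0.050000.
(Since a = 14 > μ = 0.700000, the bound 1/20 is < 1 and informative.)

P[X ≥ 14] ≤ 1/20 ≈ 0.050000.


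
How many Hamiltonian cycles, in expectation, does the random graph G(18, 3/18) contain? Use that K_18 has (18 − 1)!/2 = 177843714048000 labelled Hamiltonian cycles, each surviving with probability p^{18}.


K_18 has (18 − 1)!/2 = 177843714048000 labelled Hamiltonian cycles.
For each such Hamiltonian cycle H, let X_H = 1 if all 18 edges of H are present in G. Then P[X_H = 1] = p^{18} = (1/6)^{18} = 1/101559956668416.
Summing the indicators: E[X] = Σ_H E[X_H] = 177843714048000 · p^{18} = 177843714048000 · 1/101559956668416 = 14889875/8503056.
Numerically: E[X] ≈ 1.7511.

E[X] = 177843714048000 · (1/6)^{18} = 14889875/8503056 ≈ 1.7511.


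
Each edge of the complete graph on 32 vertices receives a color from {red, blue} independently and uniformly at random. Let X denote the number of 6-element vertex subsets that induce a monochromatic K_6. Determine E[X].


Let X = Σ_S X_S over the C(32, 6) = 906192 subsets S of size 6, where X_S = 1 if the K_6 on S is monochromatic.
For a fixed S, the K_6 on S has C(6, 2) = 15 edges. P[all 15 edges red] = (1/2)^15, and likewise for blue, so P[monochromatic] = 2·(1/2)^15 = 2^{1 − 15} = 1/16384.
Summing: E[X] = C(32, 6) · 2^{1 − 15} = 906192 · 1/16384 = 56637/1024.
Numerically: E[X] ≈ 55.30957.

E[X] = C(32,6)·2^(1−C(6,2)) = 56637/1024 ≈ 55.30957.


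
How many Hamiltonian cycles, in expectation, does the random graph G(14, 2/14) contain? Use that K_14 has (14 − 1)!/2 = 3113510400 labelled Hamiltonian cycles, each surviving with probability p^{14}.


K_14 has (14 − 1)!/2 = 3113510400 labelled Hamiltonian cycles.
For each such Hamiltonian cycle H, let X_H = 1 if all 14 edges of H are present in G. Then P[X_H = 1] = p^{14} = (1/7)^{14} = 1/678223072849.
Summing the indicators: E[X] = Σ_H E[X_H] = 3113510400 · p^{14} = 3113510400 · 1/678223072849 = 444787200/96889010407.
Numerically: E[X] ≈ 0.004591.

E[X] = 3113510400 · (1/7)^{14} = 444787200/96889010407 ≈ 0.004591.


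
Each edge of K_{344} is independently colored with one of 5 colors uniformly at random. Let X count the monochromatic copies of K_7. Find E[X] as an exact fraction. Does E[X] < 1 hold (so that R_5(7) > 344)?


E[X] = C(344, 7) · 5^{1 − 21} = 106364775244728 · 5^{−20} = 106364775244728/95367431640625.
As a reduced fraction: E[X] = 106364775244728/95367431640625 ≈ 1.11532.
Is E[X] < 1? NO.
Since E[X] ≥ 1, the first-moment bound is inconclusive at n = 344; it does NOT by itself certify R_5(7) > 344.

E[X] = 106364775244728/95367431640625 ≈ 1.11532; E[X] ≥ 1; first-moment method inconclusive here.


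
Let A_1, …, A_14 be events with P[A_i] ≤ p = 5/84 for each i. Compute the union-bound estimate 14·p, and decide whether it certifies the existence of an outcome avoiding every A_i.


Union bound: P[∪_{i=1}^{14} A_i] ≤ Σ_i P[A_i] ≤ 14·p = 14·(5/84) = 5/6.
Numerically: 5/6 ≈ 0.8333.
Is 5/6 < 1? YES.
Since P[∪ A_i] ≤ 5/6 < 1, the complement has P[∩ A_i^c] ≥ 1 − 5/6 = 1/6 > 0, so some outcome avoids every A_i.

14·p = 5/6 ≈ 0.8333; existence CERTIFIED by the union bound.


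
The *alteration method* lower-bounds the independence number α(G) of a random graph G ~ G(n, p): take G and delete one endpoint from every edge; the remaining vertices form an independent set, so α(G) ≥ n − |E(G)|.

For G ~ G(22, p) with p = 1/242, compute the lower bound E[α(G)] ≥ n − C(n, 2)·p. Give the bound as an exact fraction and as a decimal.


E[|E(G)|] = C(22, 2)·p = 231 · (1/242) = 21/22.
E[α(G)] ≥ n − E[|E(G)|] = 22 − 21/22 = 463/22.
Numerically: ≈ 21.0455.
(This is only a lower bound; the true E[α(G)] may be larger.)

E[α(G)] ≥ 463/22 ≈ 21.0455.


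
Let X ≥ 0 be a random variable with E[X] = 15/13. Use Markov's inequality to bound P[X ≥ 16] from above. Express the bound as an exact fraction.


μ = E[X] = 15/13, a = 16.
Markov: P[X ≥ 16] ≤ μ/a = (15/13)/16 = 15/208.
Numerically: ≈ 0.07212.
(Since a = 16 > μ = 1.15385, the bound 15/208 is < 1 and informative.)

P[X ≥ 16] ≤ 15/208 ≈ 0.07212.


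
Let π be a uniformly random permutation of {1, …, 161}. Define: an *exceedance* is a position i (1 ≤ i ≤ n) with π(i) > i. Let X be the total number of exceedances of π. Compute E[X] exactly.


Write X = Σ_{i=1}^{161} X_i, where X_i = 1_{π(i) > i}.
For each fixed i, π(i) is uniform over {1, …, 161} (marginal of a uniform permutation), so P[π(i) > i] = (n − i)/n. Summing: Σ_{i=1}^{161} (n − i)/n = (0 + 1 + … + 160)/161 = 161(161 − 1)/(2·161) = (161 − 1)/2.
Hence E[X] = Σ_{i=1}^{161} (161 − i)/161 = 80 ≈ 80.0000.

E[X] = 80 = 80.0000.


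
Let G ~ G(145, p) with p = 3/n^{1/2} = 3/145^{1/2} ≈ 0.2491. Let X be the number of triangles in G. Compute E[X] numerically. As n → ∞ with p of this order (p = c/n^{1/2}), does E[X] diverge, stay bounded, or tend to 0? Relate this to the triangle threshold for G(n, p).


Number of potential triangles: C(145, 3) = 497640.
Each occurs with probability p³ ≈ (0.2491)³ ≈ 1.546364e-02.
By linearity: E[X] = C(145, 3)·p³ ≈ 497640 · 1.546364e-02 ≈ 7695.3263.
Since α = 1/2 < 1, p = c/n^{1/2} ≫ 1/n is above the triangle threshold p ~ 1/n. Asymptotically E[X] ~ (c³/6)·n^{3(1−α)} = (3³/6)·n^{1.5} → ∞; triangles are abundant w.h.p.

E[X] ≈ 7695.3263; in regime p = Θ(1/n^{1/2}) E[X] diverges (above the triangle threshold p ~ 1/n).


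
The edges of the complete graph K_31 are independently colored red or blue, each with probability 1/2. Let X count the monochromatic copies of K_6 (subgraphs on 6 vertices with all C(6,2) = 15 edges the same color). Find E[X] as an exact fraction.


Let X = Σ_S X_S over the C(31, 6) = 736281 subsets S of size 6, where X_S = 1 if the K_6 on S is monochromatic.
For a fixed S, the K_6 on S has C(6, 2) = 15 edges. P[all 15 edges red] = (1/2)^15, and likewise for blue, so P[monochromatic] = 2·(1/2)^15 = 2^{1 − 15} = 1/16384.
By linearity: E[X] = C(31, 6) · 2^{1 − 15} = 736281 · 1/16384 = 736281/16384.
Numerically: E[X] ≈ 44.939.

E[X] = C(31,6)·2^(1−C(6,2)) = 736281/16384 ≈ 44.939.


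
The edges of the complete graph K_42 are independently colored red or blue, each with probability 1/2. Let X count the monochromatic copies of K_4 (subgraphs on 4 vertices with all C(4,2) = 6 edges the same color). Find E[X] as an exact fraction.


Let X = Σ_S X_S over the C(42, 4) = 111930 subsets S of size 4, where X_S = 1 if the K_4 on S is monochromatic.
For a fixed S, the K_4 on S has C(4, 2) = 6 edges. P[all 6 edges red] = (1/2)^6, and likewise for blue, so P[monochromatic] = 2·(1/2)^6 = 2^{1 − 6} = 1/32.
By linearity: E[X] = C(42, 4) · 2^{1 − 6} = 111930 · 1/32 = 55965/16.
Numerically: E[X] ≈ 3497.8125.

E[X] = C(42,4)·2^(1−C(4,2)) = 55965/16 ≈ 3497.8125.


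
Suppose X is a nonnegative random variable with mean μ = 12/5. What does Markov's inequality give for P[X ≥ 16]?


μ = E[X] = 12/5, a = 16.
Markov: P[X ≥ 16] ≤ μ/a = (12/5)/16 = 3/20.
Numerically: ≈ 0.150000.
(Since a = 16 > μ = 2.400000, the bound 3/20 is < 1 and informative.)

P[X ≥ 16] ≤ 3/20 ≈ 0.150000.


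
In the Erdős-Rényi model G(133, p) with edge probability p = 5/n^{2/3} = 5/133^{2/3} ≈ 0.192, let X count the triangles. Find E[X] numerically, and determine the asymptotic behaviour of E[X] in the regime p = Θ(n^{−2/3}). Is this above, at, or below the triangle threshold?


Number of potential triangles: C(133, 3) = 383306.
Each occurs with probability p³ ≈ (0.192)³ ≈ 7.06654e-03.
By linearity: E[X] = C(133, 3)·p³ ≈ 383306 · 7.06654e-03 ≈ 2708.647.
Since α = 2/3 < 1, p = c/n^{2/3} ≫ 1/n is above the triangle threshold p ~ 1/n. Asymptotically E[X] ~ (c³/6)·n^{3(1−α)} = (5³/6)·n^{1} → ∞; triangles are abundant w.h.p.

E[X] ≈ 2708.647; in regime p = Θ(1/n^{2/3}) E[X] diverges (above the triangle threshold p ~ 1/n).


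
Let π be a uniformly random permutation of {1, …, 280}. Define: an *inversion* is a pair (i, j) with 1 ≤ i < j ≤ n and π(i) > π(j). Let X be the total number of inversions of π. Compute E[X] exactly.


Write X = Σ X_I over the C(280, 2) = 39060 pairs i < j, with X_I the indicator of one inversion.
There are 39060 indicators.
For each fixed pair i < j, the values π(i) and π(j) are two distinct elements of {1, …, 280} in uniformly random order; by symmetry P[π(i) > π(j)] = 1/2.
By linearity: E[X] = 39060 · (1/2) = C(280, 2) · (1/2) = 39060/2 = 19530 ≈ 19530.00000.

E[X] = 19530 = 19530.00000.


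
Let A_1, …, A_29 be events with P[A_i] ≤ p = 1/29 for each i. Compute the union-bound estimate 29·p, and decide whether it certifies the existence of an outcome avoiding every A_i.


Union bound: P[∪_{i=1}^{29} A_i] ≤ Σ_i P[A_i] ≤ 29·p = 29·(1/29) = 1.
Numerically: 1 ≈ 1.0000.
Is 1 < 1? NO.
Since the bound 1 is ≥ 1, the union bound is uninformative here; it does NOT by itself certify existence.

29·p = 1 ≈ 1.0000; existence NOT certified by the union bound.


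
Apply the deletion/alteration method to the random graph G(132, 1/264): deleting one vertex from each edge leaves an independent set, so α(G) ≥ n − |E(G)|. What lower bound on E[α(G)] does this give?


E[|E(G)|] = C(132, 2)·p = 8646 · (1/264) = 131/4.
E[α(G)] ≥ n − E[|E(G)|] = 132 − 131/4 = 397/4.
Numerically: ≈ 99.2500.
(This is only a lower bound; the true E[α(G)] may be larger.)

E[α(G)] ≥ 397/4 ≈ 99.2500.


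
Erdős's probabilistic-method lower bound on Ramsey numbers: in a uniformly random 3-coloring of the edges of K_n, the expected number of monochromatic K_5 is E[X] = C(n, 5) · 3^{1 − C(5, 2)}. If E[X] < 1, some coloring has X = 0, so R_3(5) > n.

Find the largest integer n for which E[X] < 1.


We need C(n, 5) · 3^{1 − 10} < 1, i.e. C(n, 5) < 3^{10 − 1} = 19683.
Check values of n near the boundary:
  n = 15: C(15, 5) = 3003; 3003 < 19683? YES
  n = 16: C(16, 5) = 4368; 4368 < 19683? YES
  n = 17: C(17, 5) = 6188; 6188 < 19683? YES
  n = 18: C(18, 5) = 8568; 8568 < 19683? YES
  n = 19: C(19, 5) = 11628; 11628 < 19683? YES
  n = 20: C(20, 5) = 15504; 15504 < 19683? YES
  n = 21: C(21, 5) = 20349; 20349 < 19683? NO
  n = 22: C(22, 5) = 26334; 26334 < 19683? NO
The largest n with C(n, 5) < 19683 is n = 20 (where E[X] = 5168/6561 ≈ 0.7876848). Hence R_3(5) > 20, i.e. R_3(5) ≥ 21.

Largest n = 20; hence R_3(5) > 20.


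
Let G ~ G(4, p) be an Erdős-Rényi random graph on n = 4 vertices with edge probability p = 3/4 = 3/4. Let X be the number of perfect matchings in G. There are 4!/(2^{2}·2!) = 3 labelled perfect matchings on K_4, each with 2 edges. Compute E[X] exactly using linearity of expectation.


K_4 has 4!/(2^{2}·2!) = 3 labelled perfect matchings.
For each such perfect matching H, let X_H = 1 if all 2 edges of H are present in G. Then P[X_H = 1] = p^{2} = (3/4)^{2} = 9/16.
By linearity: E[X] = Σ_H E[X_H] = 3 · p^{2} = 3 · 9/16 = 27/16.
Numerically: E[X] ≈ 1.688.

E[X] = 3 · (3/4)^{2} = 27/16 ≈ 1.688.


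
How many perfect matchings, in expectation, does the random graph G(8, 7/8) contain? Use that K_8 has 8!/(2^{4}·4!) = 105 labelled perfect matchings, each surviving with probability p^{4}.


K_8 has 8!/(2^{4}·4!) = 105 labelled perfect matchings.
For each such perfect matching H, let X_H = 1 if all 4 edges of H are present in G. Then P[X_H = 1] = p^{4} = (7/8)^{4} = 2401/4096.
By linearity: E[X] = Σ_H E[X_H] = 105 · p^{4} = 105 · 2401/4096 = 252105/4096.
Numerically: E[X] ≈ 61.5.

E[X] = 105 · (7/8)^{4} = 252105/4096 ≈ 61.5.


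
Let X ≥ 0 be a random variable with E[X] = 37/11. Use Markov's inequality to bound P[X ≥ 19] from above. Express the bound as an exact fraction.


μ = E[X] = 37/11, a = 19.
Markov: P[X ≥ 19] ≤ μ/a = (37/11)/19 = 37/209.
Numerically: ≈ 0.17703.
(Since a = 19 > μ = 3.36364, the bound 37/209 is < 1 and informative.)

P[X ≥ 19] ≤ 37/209 ≈ 0.17703.


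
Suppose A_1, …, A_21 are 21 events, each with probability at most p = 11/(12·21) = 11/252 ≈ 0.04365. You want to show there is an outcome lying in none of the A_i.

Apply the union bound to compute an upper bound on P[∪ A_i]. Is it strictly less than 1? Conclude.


Union bound: P[∪_{i=1}^{21} A_i] ≤ Σ_i P[A_i] ≤ 21·p = 21·(11/252) = 11/12.
Numerically: 11/12 ≈ 0.91667.
Is 11/12 < 1? YES.
Since P[∪ A_i] ≤ 11/12 < 1, the complement has P[∩ A_i^c] ≥ 1 − 11/12 = 1/12 > 0, so some outcome avoids every A_i.

21·p = 11/12 ≈ 0.91667; existence CERTIFIED by the union bound.


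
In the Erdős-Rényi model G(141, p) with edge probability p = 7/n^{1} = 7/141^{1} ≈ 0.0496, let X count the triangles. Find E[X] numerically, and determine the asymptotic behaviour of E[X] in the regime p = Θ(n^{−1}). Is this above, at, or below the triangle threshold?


Number of potential triangles: C(141, 3) = 457310.
Each occurs with probability p³ ≈ (0.0496)³ ≈ 1.22359e-04.
By linearity: E[X] = C(141, 3)·p³ ≈ 457310 · 1.22359e-04 ≈ 55.956.
Here α = 1, so p = 7/n is exactly at the triangle threshold p ~ 1/n. Asymptotically E[X] → c³/6 = 7³/6 = 343/6 ≈ 57.167, a bounded constant. In this regime the triangle count is asymptotically Poisson(c³/6).

E[X] ≈ 55.956; in regime p = Θ(1/n^{1}) E[X] stays bounded (at the triangle threshold p ~ 1/n).


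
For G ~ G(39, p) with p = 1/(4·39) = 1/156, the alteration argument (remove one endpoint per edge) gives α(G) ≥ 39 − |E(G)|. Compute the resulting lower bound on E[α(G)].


E[|E(G)|] = C(39, 2)·p = 741 · (1/156) = 19/4.
E[α(G)] ≥ n − E[|E(G)|] = 39 − 19/4 = 137/4.
Numerically: ≈ 34.25000.
(This is only a lower bound; the true E[α(G)] may be larger.)

E[α(G)] ≥ 137/4 ≈ 34.25000.


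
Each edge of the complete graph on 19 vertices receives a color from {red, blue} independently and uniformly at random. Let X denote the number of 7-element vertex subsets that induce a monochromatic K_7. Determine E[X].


Let X = Σ_S X_S over the C(19, 7) = 50388 subsets S of size 7, where X_S = 1 if the K_7 on S is monochromatic.
For a fixed S, the K_7 on S has C(7, 2) = 21 edges. P[all 21 edges red] = (1/2)^21, and likewise for blue, so P[monochromatic] = 2·(1/2)^21 = 2^{1 − 21} = 1/1048576.
By linearity of expectation: E[X] = C(19, 7) · 2^{1 − 21} = 50388 · 1/1048576 = 12597/262144.
Numerically: E[X] ≈ 0.048054.

E[X] = C(19,7)·2^(1−C(7,2)) = 12597/262144 ≈ 0.048054.


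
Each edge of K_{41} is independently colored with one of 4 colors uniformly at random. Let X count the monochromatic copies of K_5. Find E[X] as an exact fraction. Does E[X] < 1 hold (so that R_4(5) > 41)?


E[X] = C(41, 5) · 4^{1 − 10} = 749398 · 4^{−9} = 749398/262144.
As a reduced fraction: E[X] = 374699/131072 ≈ 2.85873.
Is E[X] < 1? NO.
Since E[X] ≥ 1, the first-moment bound is inconclusive at n = 41; it does NOT by itself certify R_4(5) > 41.

E[X] = 374699/131072 ≈ 2.85873; E[X] ≥ 1; first-moment method inconclusive here.


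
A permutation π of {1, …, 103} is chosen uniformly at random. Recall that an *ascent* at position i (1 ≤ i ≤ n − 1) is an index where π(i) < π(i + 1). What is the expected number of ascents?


Write X = Σ X_I over i = 1, …, 102, with X_I the indicator of one ascent.
There are 102 indicators.
For each fixed i, the pair (π(i), π(i+1)) is a uniformly random ordered pair of distinct values from {1, …, 103}; by symmetry P[π(i) < π(i+1)] = 1/2.
By linearity: E[X] = 102 · (1/2) = (103 − 1) · (1/2) = 51 ≈ 51.000.

E[X] = 51 = 51.000.


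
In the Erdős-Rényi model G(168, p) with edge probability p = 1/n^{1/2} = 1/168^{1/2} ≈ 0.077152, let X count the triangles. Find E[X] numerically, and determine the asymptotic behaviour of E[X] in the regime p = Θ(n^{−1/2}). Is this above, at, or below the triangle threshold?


Number of potential triangles: C(168, 3) = 776216.
Each occurs with probability p³ ≈ (0.077152)³ ≈ 4.5923616e-04.
By linearity: E[X] = C(168, 3)·p³ ≈ 776216 · 4.5923616e-04 ≈ 356.46646.
Since α = 1/2 < 1, p = c/n^{1/2} ≫ 1/n is above the triangle threshold p ~ 1/n. Asymptotically E[X] ~ (c³/6)·n^{3(1−α)} = (1³/6)·n^{1.5} → ∞; triangles are abundant w.h.p.

E[X] ≈ 356.46646; in regime p = Θ(1/n^{1/2}) E[X] diverges (above the triangle threshold p ~ 1/n).


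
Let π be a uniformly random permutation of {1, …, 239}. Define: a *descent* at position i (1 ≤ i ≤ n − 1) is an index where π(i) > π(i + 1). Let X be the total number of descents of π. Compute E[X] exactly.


Write X = Σ X_I over i = 1, …, 238, with X_I the indicator of one descent.
There are 238 indicators.
For each fixed i, the pair (π(i), π(i+1)) is a uniformly random ordered pair of distinct values from {1, …, 239}; by symmetry P[π(i) > π(i+1)] = 1/2.
By linearity: E[X] = 238 · (1/2) = (239 − 1) · (1/2) = 119 ≈ 119.0000.

E[X] = 119 = 119.0000.


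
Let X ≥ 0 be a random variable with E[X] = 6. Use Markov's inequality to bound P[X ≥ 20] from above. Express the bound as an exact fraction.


μ = E[X] = 6, a = 20.
Markov: P[X ≥ 20] ≤ μ/a = (6)/20 = 3/10.
Numerically: ≈ 0.300000.
(Since a = 20 > μ = 6.000000, the bound 3/10 is < 1 and informative.)

P[X ≥ 20] ≤ 3/10 ≈ 0.300000.


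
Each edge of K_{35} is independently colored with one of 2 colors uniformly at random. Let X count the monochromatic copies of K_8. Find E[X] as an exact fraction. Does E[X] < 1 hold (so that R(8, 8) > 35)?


E[X] = C(35, 8) · 2^{1 − 28} = 23535820 · 2^{−27} = 23535820/134217728.
As a reduced fraction: E[X] = 5883955/33554432 ≈ 0.1754.
Is E[X] < 1? YES.
Since E[X] < 1, there exists a 2-coloring of K_{35} with no monochromatic K_8; hence R(8, 8) > 35.

E[X] = 5883955/33554432 ≈ 0.1754; E[X] < 1, so R(8, 8) > 35.


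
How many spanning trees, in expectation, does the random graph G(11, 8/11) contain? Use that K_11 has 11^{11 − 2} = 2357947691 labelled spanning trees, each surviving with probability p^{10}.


K_11 has 11^{11 − 2} = 2357947691 labelled spanning trees.
For each such spanning tree H, let X_H = 1 if all 10 edges of H are present in G. Then P[X_H = 1] = p^{10} = (8/11)^{10} = 1073741824/25937424601.
Summing the indicators: E[X] = Σ_H E[X_H] = 2357947691 · p^{10} = 2357947691 · 1073741824/25937424601 = 1073741824/11.
Numerically: E[X] ≈ 9.76e+07.

E[X] = 2357947691 · (8/11)^{10} = 1073741824/11 ≈ 9.76e+07.


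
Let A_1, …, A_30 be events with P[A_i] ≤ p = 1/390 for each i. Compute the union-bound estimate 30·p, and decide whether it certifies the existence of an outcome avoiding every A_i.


Union bound: P[∪_{i=1}^{30} A_i] ≤ Σ_i P[A_i] ≤ 30·p = 30·(1/390) = 1/13.
Numerically: 1/13 ≈ 0.0769.
Is 1/13 < 1? YES.
Since P[∪ A_i] ≤ 1/13 < 1, the complement has P[∩ A_i^c] ≥ 1 − 1/13 = 12/13 > 0, so some outcome avoids every A_i.

30·p = 1/13 ≈ 0.0769; existence CERTIFIED by the union bound.


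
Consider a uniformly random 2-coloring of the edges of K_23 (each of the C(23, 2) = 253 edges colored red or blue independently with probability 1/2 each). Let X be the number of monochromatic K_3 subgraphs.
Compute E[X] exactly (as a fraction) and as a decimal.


Let X = Σ_S X_S over the C(23, 3) = 1771 subsets S of size 3, where X_S = 1 if the K_3 on S is monochromatic.
For a fixed S, the K_3 on S has C(3, 2) = 3 edges. P[all 3 edges red] = (1/2)^3, and likewise for blue, so P[monochromatic] = 2·(1/2)^3 = 2^{1 − 3} = 1/4.
By linearity of expectation: E[X] = C(23, 3) · 2^{1 − 3} = 1771 · 1/4 = 1771/4.
Numerically: E[X] ≈ 442.75000.

E[X] = C(23,3)·2^(1−C(3,2)) = 1771/4 ≈ 442.75000.


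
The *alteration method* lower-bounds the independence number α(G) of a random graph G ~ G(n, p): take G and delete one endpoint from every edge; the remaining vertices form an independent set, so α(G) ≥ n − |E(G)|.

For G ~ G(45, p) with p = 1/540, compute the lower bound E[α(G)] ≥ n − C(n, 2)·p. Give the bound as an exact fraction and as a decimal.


E[|E(G)|] = C(45, 2)·p = 990 · (1/540) = 11/6.
E[α(G)] ≥ n − E[|E(G)|] = 45 − 11/6 = 259/6.
Numerically: ≈ 43.1667.
(This is only a lower bound; the true E[α(G)] may be larger.)

E[α(G)] ≥ 259/6 ≈ 43.1667.


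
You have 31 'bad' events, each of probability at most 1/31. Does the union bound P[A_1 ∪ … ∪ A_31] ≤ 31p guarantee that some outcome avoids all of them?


Union bound: P[∪_{i=1}^{31} A_i] ≤ Σ_i P[A_i] ≤ 31·p = 31·(1/31) = 1.
Numerically: 1 ≈ 1.00000.
Is 1 < 1? NO.
Since the bound 1 is ≥ 1, the union bound is uninformative here; it does NOT by itself certify existence.

31·p = 1 ≈ 1.00000; existence NOT certified by the union bound.


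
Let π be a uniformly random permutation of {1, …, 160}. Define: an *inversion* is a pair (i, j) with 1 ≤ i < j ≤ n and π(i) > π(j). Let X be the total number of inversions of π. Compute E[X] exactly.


Write X = Σ X_I over the C(160, 2) = 12720 pairs i < j, with X_I the indicator of one inversion.
There are 12720 indicators.
For each fixed pair i < j, the values π(i) and π(j) are two distinct elements of {1, …, 160} in uniformly random order; by symmetry P[π(i) > π(j)] = 1/2.
By linearity: E[X] = 12720 · (1/2) = C(160, 2) · (1/2) = 12720/2 = 6360 ≈ 6360.0000.

E[X] = 6360 = 6360.0000.


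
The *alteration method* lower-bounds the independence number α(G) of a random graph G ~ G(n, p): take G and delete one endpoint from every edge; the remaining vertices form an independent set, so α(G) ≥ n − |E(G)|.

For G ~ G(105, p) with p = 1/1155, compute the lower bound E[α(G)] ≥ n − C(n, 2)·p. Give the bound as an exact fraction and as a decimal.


E[|E(G)|] = C(105, 2)·p = 5460 · (1/1155) = 52/11.
E[α(G)] ≥ n − E[|E(G)|] = 105 − 52/11 = 1103/11.
Numerically: ≈ 100.2727.
(This is only a lower bound; the true E[α(G)] may be larger.)

E[α(G)] ≥ 1103/11 ≈ 100.2727.


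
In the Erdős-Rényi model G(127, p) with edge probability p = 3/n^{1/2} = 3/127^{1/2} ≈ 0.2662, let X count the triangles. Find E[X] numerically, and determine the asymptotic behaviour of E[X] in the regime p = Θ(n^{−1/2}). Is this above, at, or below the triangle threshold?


Number of potential triangles: C(127, 3) = 333375.
Each occurs with probability p³ ≈ (0.2662)³ ≈ 1.886506e-02.
By linearity: E[X] = C(127, 3)·p³ ≈ 333375 · 1.886506e-02 ≈ 6289.1393.
Since α = 1/2 < 1, p = c/n^{1/2} ≫ 1/n is above the triangle threshold p ~ 1/n. Asymptotically E[X] ~ (c³/6)·n^{3(1−α)} = (3³/6)·n^{1.5} → ∞; triangles are abundant w.h.p.

E[X] ≈ 6289.1393; in regime p = Θ(1/n^{1/2}) E[X] diverges (above the triangle threshold p ~ 1/n).


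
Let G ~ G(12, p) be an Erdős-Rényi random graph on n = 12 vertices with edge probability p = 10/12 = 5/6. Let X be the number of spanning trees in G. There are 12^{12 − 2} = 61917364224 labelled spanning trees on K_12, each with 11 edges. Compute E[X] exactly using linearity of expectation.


K_12 has 12^{12 − 2} = 61917364224 labelled spanning trees.
For each such spanning tree H, let X_H = 1 if all 11 edges of H are present in G. Then P[X_H = 1] = p^{11} = (5/6)^{11} = 48828125/362797056.
By linearity: E[X] = Σ_H E[X_H] = 61917364224 · p^{11} = 61917364224 · 48828125/362797056 = 25000000000/3.
Numerically: E[X] ≈ 8.333e+09.

E[X] = 61917364224 · (5/6)^{11} = 25000000000/3 ≈ 8.333e+09.


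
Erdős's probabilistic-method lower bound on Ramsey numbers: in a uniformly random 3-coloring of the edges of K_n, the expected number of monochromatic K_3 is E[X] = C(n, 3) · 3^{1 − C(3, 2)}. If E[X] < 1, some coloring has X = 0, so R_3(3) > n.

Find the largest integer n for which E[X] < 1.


We need C(n, 3) · 3^{1 − 3} < 1, i.e. C(n, 3) < 3^{3 − 1} = 9.
Check values of n near the boundary:
  n = 3: C(3, 3) = 1; 1 < 9? YES
  n = 4: C(4, 3) = 4; 4 < 9? YES
  n = 5: C(5, 3) = 10; 10 < 9? NO
The largest n with C(n, 3) < 9 is n = 4 (where E[X] = 4/9 ≈ 0.444). Hence R_3(3) > 4, i.e. R_3(3) ≥ 5.

Largest n = 4; hence R_3(3) > 4.


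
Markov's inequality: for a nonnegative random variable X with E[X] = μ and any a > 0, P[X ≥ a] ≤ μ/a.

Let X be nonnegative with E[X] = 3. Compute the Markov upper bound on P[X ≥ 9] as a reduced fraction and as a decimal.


μ = E[X] = 3, a = 9.
Markov: P[X ≥ 9] ≤ μ/a = (3)/9 = 1/3.
Numerically: ≈ 0.333333.
(Since a = 9 > μ = 3.000000, the bound 1/3 is < 1 and informative.)

P[X ≥ 9] ≤ 1/3 ≈ 0.333333.


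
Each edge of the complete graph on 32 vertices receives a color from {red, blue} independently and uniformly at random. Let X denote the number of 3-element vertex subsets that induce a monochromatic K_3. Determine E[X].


Let X = Σ_S X_S over the C(32, 3) = 4960 subsets S of size 3, where X_S = 1 if the K_3 on S is monochromatic.
For a fixed S, the K_3 on S has C(3, 2) = 3 edges. P[all 3 edges red] = (1/2)^3, and likewise for blue, so P[monochromatic] = 2·(1/2)^3 = 2^{1 − 3} = 1/4.
Summing: E[X] = C(32, 3) · 2^{1 − 3} = 4960 · 1/4 = 1240.
Numerically: E[X] ≈ 1240.000.

E[X] = C(32,3)·2^(1−C(3,2)) = 1240 ≈ 1240.000.


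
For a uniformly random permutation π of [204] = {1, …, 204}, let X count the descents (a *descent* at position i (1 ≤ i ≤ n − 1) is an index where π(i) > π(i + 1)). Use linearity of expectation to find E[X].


Write X = Σ X_I over i = 1, …, 203, with X_I the indicator of one descent.
There are 203 indicators.
For each fixed i, the pair (π(i), π(i+1)) is a uniformly random ordered pair of distinct values from {1, …, 204}; by symmetry P[π(i) > π(i+1)] = 1/2.
By linearity: E[X] = 203 · (1/2) = (204 − 1) · (1/2) = 203/2 ≈ 101.5000.

E[X] = 203/2 = 101.5000.


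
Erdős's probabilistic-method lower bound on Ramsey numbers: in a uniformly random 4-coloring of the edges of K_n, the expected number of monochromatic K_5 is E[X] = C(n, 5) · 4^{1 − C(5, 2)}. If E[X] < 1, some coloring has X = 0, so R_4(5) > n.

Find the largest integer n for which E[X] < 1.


We need C(n, 5) · 4^{1 − 10} < 1, i.e. C(n, 5) < 4^{10 − 1} = 262144.
Check values of n near the boundary:
  n = 29: C(29, 5) = 118755; 118755 < 262144? YES
  n = 30: C(30, 5) = 142506; 142506 < 262144? YES
  n = 31: C(31, 5) = 169911; 169911 < 262144? YES
  n = 32: C(32, 5) = 201376; 201376 < 262144? YES
  n = 33: C(33, 5) = 237336; 237336 < 262144? YES
  n = 34: C(34, 5) = 278256; 278256 < 262144? NO
  n = 35: C(35, 5) = 324632; 324632 < 262144? NO
The largest n with C(n, 5) < 262144 is n = 33 (where E[X] = 29667/32768 ≈ 0.9054). Hence R_4(5) > 33, i.e. R_4(5) ≥ 34.

Largest n = 33; hence R_4(5) > 33.


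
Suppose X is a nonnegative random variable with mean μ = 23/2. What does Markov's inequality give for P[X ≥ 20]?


μ = E[X] = 23/2, a = 20.
Markov: P[X ≥ 20] ≤ μ/a = (23/2)/20 = 23/40.
Numerically: ≈ 0.5750.
(Since a = 20 > μ = 11.5000, the bound 23/40 is < 1 and informative.)

P[X ≥ 20] ≤ 23/40 ≈ 0.5750.


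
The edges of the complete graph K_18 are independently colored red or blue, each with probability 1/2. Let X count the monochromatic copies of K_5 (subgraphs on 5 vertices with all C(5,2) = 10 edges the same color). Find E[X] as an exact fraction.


Let X = Σ_S X_S over the C(18, 5) = 8568 subsets S of size 5, where X_S = 1 if the K_5 on S is monochromatic.
For a fixed S, the K_5 on S has C(5, 2) = 10 edges. P[all 10 edges red] = (1/2)^10, and likewise for blue, so P[monochromatic] = 2·(1/2)^10 = 2^{1 − 10} = 1/512.
By linearity: E[X] = C(18, 5) · 2^{1 − 10} = 8568 · 1/512 = 1071/64.
Numerically: E[X] ≈ 16.734375.

E[X] = C(18,5)·2^(1−C(5,2)) = 1071/64 ≈ 16.734375.


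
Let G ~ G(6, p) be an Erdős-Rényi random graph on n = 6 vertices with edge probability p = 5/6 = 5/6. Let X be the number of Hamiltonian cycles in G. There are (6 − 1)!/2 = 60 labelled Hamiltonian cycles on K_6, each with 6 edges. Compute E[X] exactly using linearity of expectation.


K_6 has (6 − 1)!/2 = 60 labelled Hamiltonian cycles.
For each such Hamiltonian cycle H, let X_H = 1 if all 6 edges of H are present in G. Then P[X_H = 1] = p^{6} = (5/6)^{6} = 15625/46656.
By linearity of expectation: E[X] = Σ_H E[X_H] = 60 · p^{6} = 60 · 15625/46656 = 78125/3888.
Numerically: E[X] ≈ 20.094.

E[X] = 60 · (5/6)^{6} = 78125/3888 ≈ 20.094.
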